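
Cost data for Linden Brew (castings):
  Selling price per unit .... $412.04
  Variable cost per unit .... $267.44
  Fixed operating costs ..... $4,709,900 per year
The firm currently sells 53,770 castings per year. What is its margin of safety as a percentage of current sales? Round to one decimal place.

Unit CM = price − variable cost = $412.04 − $267.44 = $144.60. Break-even units = $4,709,900 ÷ $144.60 = 32,571.92; break-even revenue = 32,571.92 × $412.04 = $13,420,934.97.
Actual sales revenue = 53,770 × $412.04 = $22,155,390.80.
Margin of safety = ($22,155,390.80 − $13,420,934.97) ÷ $22,155,390.80 = 39.4%.

39.4%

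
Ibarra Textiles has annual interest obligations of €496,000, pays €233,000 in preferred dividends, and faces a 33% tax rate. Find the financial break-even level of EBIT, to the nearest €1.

Grossing the preferred dividend up to pre-tax terms: €233,000 / (1 − 0.33) = €347,761.19.
Financial break-even EBIT = interest + D_p ÷ (1 − t) = €496,000 + €347,761.19 = €843,761.19.

€843,761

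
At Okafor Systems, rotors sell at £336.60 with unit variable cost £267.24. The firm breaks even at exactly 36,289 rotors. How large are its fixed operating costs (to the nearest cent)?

£2,517,005.04

Unit CM = price − variable cost = £336.60 − £267.24 = £69.36.
Since BE = FC / CM, FC = 36,289 × £69.36 = £2,517,005.04.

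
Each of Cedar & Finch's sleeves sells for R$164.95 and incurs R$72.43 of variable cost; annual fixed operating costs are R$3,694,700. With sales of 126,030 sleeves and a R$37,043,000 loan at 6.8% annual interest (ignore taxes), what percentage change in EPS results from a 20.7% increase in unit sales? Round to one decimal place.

Total contribution margin = 126,030 × R$92.52 = R$11,660,295.60.
EBIT = R$11,660,295.60 − R$3,694,700 = R$7,965,595.60.
Interest = R$2,518,924.00, so EBIT − I = R$5,446,671.60.
Degree of combined leverage = contribution ÷ (EBIT − I) = R$11,660,295.60 ÷ R$5,446,671.60 = 2.1408.
EPS therefore changes by 2.1408 × (+20.7%) = +44.3%.

+44.3%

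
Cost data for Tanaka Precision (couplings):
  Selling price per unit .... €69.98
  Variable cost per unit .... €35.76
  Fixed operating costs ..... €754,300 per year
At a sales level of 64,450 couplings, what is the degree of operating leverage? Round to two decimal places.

Total contribution margin = 64,450 × €34.22 = €2,205,479.00.
EBIT = €2,205,479.00 − €754,300 = €1,451,179.00.
So DOL = total CM / EBIT = €2,205,479.00 / €1,451,179.00 = 1.5198.

1.52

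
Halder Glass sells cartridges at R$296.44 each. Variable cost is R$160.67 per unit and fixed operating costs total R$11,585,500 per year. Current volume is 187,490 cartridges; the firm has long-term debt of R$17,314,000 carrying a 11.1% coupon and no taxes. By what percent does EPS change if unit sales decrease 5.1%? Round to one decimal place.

At 187,490 units, contribution = 187,490 × R$135.77 = R$25,455,517.30.
Subtracting fixed costs: EBIT = R$25,455,517.30 − R$11,585,500 = R$13,870,017.30.
Interest = R$1,921,854.00, so EBIT − I = R$11,948,163.30.
Degree of combined leverage = contribution ÷ (EBIT − I) = R$25,455,517.30 ÷ R$11,948,163.30 = 2.1305.
EPS therefore changes by 2.1305 × (-5.1%) = -10.9%.

-10.9%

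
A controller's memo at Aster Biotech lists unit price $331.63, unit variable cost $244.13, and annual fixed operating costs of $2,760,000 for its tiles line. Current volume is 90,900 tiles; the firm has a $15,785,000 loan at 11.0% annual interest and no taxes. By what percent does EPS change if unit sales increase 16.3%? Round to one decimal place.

+37.5%

Contribution at this volume is 90,900 × $87.50 = $7,953,750.00.
EBIT = $7,953,750.00 − $2,760,000 = $5,193,750.00.
After interest of $1,736,350.00, pre-tax earnings = $3,457,400.00.
Degree of combined leverage = contribution ÷ (EBIT − I) = $7,953,750.00 ÷ $3,457,400.00 = 2.3005.
EPS therefore changes by 2.3005 × (+16.3%) = +37.5%.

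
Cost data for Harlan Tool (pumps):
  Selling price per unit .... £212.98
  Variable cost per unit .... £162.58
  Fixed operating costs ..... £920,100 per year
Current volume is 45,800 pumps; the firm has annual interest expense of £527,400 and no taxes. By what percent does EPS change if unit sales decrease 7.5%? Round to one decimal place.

Contribution at this volume is 45,800 × £50.40 = £2,308,320.00.
Subtracting fixed costs: EBIT = £2,308,320.00 − £920,100 = £1,388,220.00.
After interest of £527,400.00, pre-tax earnings = £860,820.00.
Degree of combined leverage = contribution ÷ (EBIT − I) = £2,308,320.00 ÷ £860,820.00 = 2.6815.
EPS therefore changes by 2.6815 × (-7.5%) = -20.1%.

-20.1%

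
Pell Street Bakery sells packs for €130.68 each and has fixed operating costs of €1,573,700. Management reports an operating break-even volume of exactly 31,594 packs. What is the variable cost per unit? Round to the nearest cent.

€80.87

Contribution per unit must be FC / Q = €1,573,700 / 31,594 = €49.8101.
Hence VC = price − CM = €130.68 − €49.8101 = €80.87.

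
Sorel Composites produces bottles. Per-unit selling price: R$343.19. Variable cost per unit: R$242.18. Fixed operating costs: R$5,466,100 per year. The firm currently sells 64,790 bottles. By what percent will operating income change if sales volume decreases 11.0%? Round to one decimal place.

-66.8%

At 64,790 units, contribution = 64,790 × R$101.01 = R$6,544,437.90.
EBIT = R$6,544,437.90 − R$5,466,100 = R$1,078,337.90.
So DOL = total CM / EBIT = R$6,544,437.90 / R$1,078,337.90 = 6.0690.
%ΔEBIT = DOL × %ΔSales = 6.0690 × -11.0% = -66.8%.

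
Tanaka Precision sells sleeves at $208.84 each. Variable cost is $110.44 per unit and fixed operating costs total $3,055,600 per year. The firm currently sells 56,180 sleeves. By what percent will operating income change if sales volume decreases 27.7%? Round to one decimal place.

-61.9%

Contribution at this volume is 56,180 × $98.40 = $5,528,112.00.
Operating income = contribution − fixed costs = $5,528,112.00 − $3,055,600 = $2,472,512.00.
DOL = contribution ÷ EBIT = $5,528,112.00 ÷ $2,472,512.00 = 2.2358.
So EBIT moves 2.2358 × (-27.7%) = -61.9%.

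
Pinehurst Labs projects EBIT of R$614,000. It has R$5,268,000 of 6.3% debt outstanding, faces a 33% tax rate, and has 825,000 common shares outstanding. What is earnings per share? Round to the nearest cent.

Interest = R$331,884.00, so EBT = R$614,000 − R$331,884.00 = R$282,116.00.
After tax at 33%: net income = R$282,116.00 × 0.67 = R$189,017.72.
EPS = R$189,017.72 ÷ 825,000 = R$0.23.

R$0.23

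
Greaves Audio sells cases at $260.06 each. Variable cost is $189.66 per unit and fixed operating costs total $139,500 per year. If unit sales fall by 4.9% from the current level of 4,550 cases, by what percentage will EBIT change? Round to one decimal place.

-8.7%

At 4,550 units, contribution = 4,550 × $70.40 = $320,320.00.
Operating income = contribution − fixed costs = $320,320.00 − $139,500 = $180,820.00.
So DOL = total CM / EBIT = $320,320.00 / $180,820.00 = 1.7715.
So EBIT moves 1.7715 × (-4.9%) = -8.7%.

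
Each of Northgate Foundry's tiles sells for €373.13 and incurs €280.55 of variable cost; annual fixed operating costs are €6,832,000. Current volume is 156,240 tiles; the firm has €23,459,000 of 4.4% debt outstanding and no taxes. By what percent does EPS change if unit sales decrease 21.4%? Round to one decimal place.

Total contribution margin = 156,240 × €92.58 = €14,464,699.20.
Subtracting fixed costs: EBIT = €14,464,699.20 − €6,832,000 = €7,632,699.20.
Interest = €1,032,196.00, so EBIT − I = €6,600,503.20.
Degree of combined leverage = contribution ÷ (EBIT − I) = €14,464,699.20 ÷ €6,600,503.20 = 2.1915.
EPS therefore changes by 2.1915 × (-21.4%) = -46.9%.

-46.9%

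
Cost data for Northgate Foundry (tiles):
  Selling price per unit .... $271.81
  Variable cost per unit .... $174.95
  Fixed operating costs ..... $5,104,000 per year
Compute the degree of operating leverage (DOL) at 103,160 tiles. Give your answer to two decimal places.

At 103,160 units, contribution = 103,160 × $96.86 = $9,992,077.60.
Operating income = contribution − fixed costs = $9,992,077.60 − $5,104,000 = $4,888,077.60.
So DOL = total CM / EBIT = $9,992,077.60 / $4,888,077.60 = 2.0442.

2.04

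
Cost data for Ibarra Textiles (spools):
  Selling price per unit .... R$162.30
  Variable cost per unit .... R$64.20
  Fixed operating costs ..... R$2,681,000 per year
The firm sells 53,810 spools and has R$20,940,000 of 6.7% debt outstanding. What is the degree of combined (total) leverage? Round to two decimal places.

4.42

At 53,810 units, contribution = 53,810 × R$98.10 = R$5,278,761.00.
Subtracting fixed costs: EBIT = R$5,278,761.00 − R$2,681,000 = R$2,597,761.00. Interest = R$1,402,980.00, so EBIT − I = R$1,194,781.00.
Degree of total leverage = total CM / (EBIT − interest) = R$5,278,761.00 / R$1,194,781.00 = 4.4182.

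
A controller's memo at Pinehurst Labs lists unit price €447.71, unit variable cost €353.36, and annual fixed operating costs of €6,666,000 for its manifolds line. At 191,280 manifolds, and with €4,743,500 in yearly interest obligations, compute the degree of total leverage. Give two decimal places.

At 191,280 units, contribution = 191,280 × €94.35 = €18,047,268.00.
Operating income = contribution − fixed costs = €18,047,268.00 − €6,666,000 = €11,381,268.00. Interest = €4,743,500.00, so EBIT − I = €6,637,768.00.
DCL = contribution ÷ (EBIT − I) = €18,047,268.00 ÷ €6,637,768.00 = 2.7189.

2.72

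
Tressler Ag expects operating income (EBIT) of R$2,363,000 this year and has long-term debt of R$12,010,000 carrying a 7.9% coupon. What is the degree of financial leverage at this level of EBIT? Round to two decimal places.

Annual interest charges come to R$948,790.00.
DFL = EBIT ÷ (EBIT − I) = R$2,363,000 ÷ (R$2,363,000 − R$948,790.00) = R$2,363,000 ÷ R$1,414,210.00 = 1.6709.

1.67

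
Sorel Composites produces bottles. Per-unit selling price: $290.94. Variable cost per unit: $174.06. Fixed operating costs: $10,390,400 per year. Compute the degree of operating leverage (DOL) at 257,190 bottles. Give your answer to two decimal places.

Total contribution margin = 257,190 × $116.88 = $30,060,367.20.
EBIT = $30,060,367.20 − $10,390,400 = $19,669,967.20.
Degree of operating leverage = $30,060,367.20 / $19,669,967.20 = 1.5282.

1.53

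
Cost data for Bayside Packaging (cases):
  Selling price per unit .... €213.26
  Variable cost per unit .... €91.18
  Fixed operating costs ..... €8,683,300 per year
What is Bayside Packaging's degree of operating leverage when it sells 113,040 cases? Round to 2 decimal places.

Contribution at this volume is 113,040 × €122.08 = €13,799,923.20.
Subtracting fixed costs: EBIT = €13,799,923.20 − €8,683,300 = €5,116,623.20.
DOL = contribution ÷ EBIT = €13,799,923.20 ÷ €5,116,623.20 = 2.6971.

2.70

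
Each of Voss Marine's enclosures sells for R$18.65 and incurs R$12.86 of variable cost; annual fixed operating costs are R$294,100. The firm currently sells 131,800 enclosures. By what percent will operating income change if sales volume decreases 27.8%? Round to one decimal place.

Contribution at this volume is 131,800 × R$5.79 = R$763,122.00.
Operating income = contribution − fixed costs = R$763,122.00 − R$294,100 = R$469,022.00.
So DOL = total CM / EBIT = R$763,122.00 / R$469,022.00 = 1.6270.
Operating income changes by 1.6270 × -27.8% = -45.2%.

-45.2%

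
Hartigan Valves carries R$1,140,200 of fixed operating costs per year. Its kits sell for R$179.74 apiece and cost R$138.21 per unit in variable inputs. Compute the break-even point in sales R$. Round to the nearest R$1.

R$4,934,735

Contribution margin per unit = R$179.74 − R$138.21 = R$41.53, a CM ratio of R$41.53 ÷ R$179.74 = 0.2311.
Break-even sales = FC ÷ CM ratio = R$1,140,200 × R$179.74 / R$41.53 = R$4,934,735.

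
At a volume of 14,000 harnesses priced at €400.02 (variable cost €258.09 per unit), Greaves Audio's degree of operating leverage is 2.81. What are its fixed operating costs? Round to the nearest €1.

€1,279,895

Total contribution margin = 14,000 × €141.93 = €1,987,020.00.
DOL = contribution / EBIT, so EBIT = €1,987,020.00 / 2.81 = €707,124.56.
Fixed costs = CM − EBIT = €1,987,020.00 − €707,124.56 = €1,279,895.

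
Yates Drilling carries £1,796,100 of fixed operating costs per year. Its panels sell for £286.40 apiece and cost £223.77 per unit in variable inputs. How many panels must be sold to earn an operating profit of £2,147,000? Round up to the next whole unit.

62,959 panels

Unit CM = price − variable cost = £286.40 − £223.77 = £62.63.
Units = (FC + target) / CM = (£1,796,100 + £2,147,000) / £62.63 = 62,958.65, so 62,959 panels.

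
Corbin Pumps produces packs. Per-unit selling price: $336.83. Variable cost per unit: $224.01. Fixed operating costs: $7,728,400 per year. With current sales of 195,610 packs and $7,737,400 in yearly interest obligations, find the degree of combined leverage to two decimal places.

3.34

Contribution at this volume is 195,610 × $112.82 = $22,068,720.20.
Subtracting fixed costs: EBIT = $22,068,720.20 − $7,728,400 = $14,340,320.20. Interest = $7,737,400.00.
DOL = $22,068,720.20 ÷ $14,340,320.20 = 1.5389; DFL = $14,340,320.20 ÷ $6,602,920.20 = 2.1718.
Combined leverage = 1.5389 × 2.1718 = 3.3422.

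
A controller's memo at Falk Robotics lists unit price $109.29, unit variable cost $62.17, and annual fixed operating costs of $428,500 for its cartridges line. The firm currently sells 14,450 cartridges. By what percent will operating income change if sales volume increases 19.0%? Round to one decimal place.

At 14,450 units, contribution = 14,450 × $47.12 = $680,884.00.
Operating income = contribution − fixed costs = $680,884.00 − $428,500 = $252,384.00.
Degree of operating leverage = $680,884.00 / $252,384.00 = 2.6978.
Operating income changes by 2.6978 × +19.0% = +51.3%.

+51.3%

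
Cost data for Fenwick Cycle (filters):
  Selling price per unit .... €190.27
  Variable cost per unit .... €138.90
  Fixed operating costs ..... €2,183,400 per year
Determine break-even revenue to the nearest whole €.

€8,087,123

Contribution margin per unit = €190.27 − €138.90 = €51.37, a CM ratio of €51.37 ÷ €190.27 = 0.2700.
Break-even sales = FC ÷ CM ratio = €2,183,400 × €190.27 / €51.37 = €8,087,123.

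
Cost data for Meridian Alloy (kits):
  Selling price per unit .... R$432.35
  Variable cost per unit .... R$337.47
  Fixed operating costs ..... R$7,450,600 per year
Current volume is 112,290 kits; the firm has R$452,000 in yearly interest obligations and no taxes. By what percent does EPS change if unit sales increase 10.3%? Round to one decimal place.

+39.9%

At 112,290 units, contribution = 112,290 × R$94.88 = R$10,654,075.20.
Operating income = contribution − fixed costs = R$10,654,075.20 − R$7,450,600 = R$3,203,475.20.
After interest of R$452,000.00, pre-tax earnings = R$2,751,475.20.
Degree of combined leverage = contribution ÷ (EBIT − I) = R$10,654,075.20 ÷ R$2,751,475.20 = 3.8721.
EPS therefore changes by 3.8721 × (+10.3%) = +39.9%.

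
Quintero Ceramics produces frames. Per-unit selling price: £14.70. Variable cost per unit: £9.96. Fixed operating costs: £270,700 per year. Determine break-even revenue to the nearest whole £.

£839,513

CM per unit = £14.70 − £9.96 = £4.74; CM ratio = £4.74 / £14.70 = 0.3224.
Break-even revenue = fixed costs × price ÷ CM = £270,700 × £14.70 ÷ £4.74 = £839,513.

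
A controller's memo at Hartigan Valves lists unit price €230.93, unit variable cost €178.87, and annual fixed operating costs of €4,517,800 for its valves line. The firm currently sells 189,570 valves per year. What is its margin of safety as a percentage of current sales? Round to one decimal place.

54.2%

Unit CM = price − variable cost = €230.93 − €178.87 = €52.06. Break-even units = €4,517,800 ÷ €52.06 = 86,780.64; break-even revenue = 86,780.64 × €230.93 = €20,040,252.67.
Current sales = 189,570 × €230.93 = €43,777,400.10.
Margin of safety = (€43,777,400.10 − €20,040,252.67) ÷ €43,777,400.10 = 54.2%.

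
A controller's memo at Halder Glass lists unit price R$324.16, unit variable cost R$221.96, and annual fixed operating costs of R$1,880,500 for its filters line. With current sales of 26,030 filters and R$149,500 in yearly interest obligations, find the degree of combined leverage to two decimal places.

Total contribution margin = 26,030 × R$102.20 = R$2,660,266.00.
Operating income = contribution − fixed costs = R$2,660,266.00 − R$1,880,500 = R$779,766.00. Interest = R$149,500.00.
DOL = R$2,660,266.00 ÷ R$779,766.00 = 3.4116; DFL = R$779,766.00 ÷ R$630,266.00 = 1.2372.
Combined leverage = 3.4116 × 1.2372 = 4.2208.

4.22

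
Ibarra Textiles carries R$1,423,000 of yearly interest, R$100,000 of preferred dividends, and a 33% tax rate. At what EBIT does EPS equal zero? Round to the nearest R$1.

R$1,572,254

Preferred dividends are paid after tax, so their pre-tax equivalent is R$100,000 ÷ (1 − 0.33) = R$149,253.73.
Financial break-even EBIT = interest + D_p ÷ (1 − t) = R$1,423,000 + R$149,253.73 = R$1,572,253.73.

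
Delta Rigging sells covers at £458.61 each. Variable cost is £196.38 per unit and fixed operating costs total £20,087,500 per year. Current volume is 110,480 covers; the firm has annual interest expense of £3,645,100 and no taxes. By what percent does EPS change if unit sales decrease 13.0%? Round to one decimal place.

-71.9%

At 110,480 units, contribution = 110,480 × £262.23 = £28,971,170.40.
EBIT = £28,971,170.40 − £20,087,500 = £8,883,670.40.
Interest = £3,645,100.00, so EBIT − I = £5,238,570.40.
DCL = total CM / (EBIT − I) = £28,971,170.40 / £5,238,570.40 = 5.5304.
EPS therefore changes by 5.5304 × (-13.0%) = -71.9%.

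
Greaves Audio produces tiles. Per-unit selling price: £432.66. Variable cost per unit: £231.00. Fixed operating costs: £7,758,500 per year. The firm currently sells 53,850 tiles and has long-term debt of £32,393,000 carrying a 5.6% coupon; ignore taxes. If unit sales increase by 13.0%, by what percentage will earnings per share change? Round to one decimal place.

+109.7%

Contribution at this volume is 53,850 × £201.66 = £10,859,391.00.
Subtracting fixed costs: EBIT = £10,859,391.00 − £7,758,500 = £3,100,891.00.
Interest = £1,814,008.00, so EBIT − I = £1,286,883.00.
DCL = total CM / (EBIT − I) = £10,859,391.00 / £1,286,883.00 = 8.4385.
EPS therefore changes by 8.4385 × (+13.0%) = +109.7%.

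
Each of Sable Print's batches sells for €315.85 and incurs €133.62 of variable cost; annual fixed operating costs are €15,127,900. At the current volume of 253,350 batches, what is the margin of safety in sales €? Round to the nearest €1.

Each unit contributes €315.85 − €133.62 = €182.23. Break-even units = €15,127,900 ÷ €182.23 = 83,015.42; break-even revenue = 83,015.42 × €315.85 = €26,220,420.43.
Actual sales revenue = 253,350 × €315.85 = €80,020,597.50.
Margin of safety = €80,020,597.50 − €26,220,420.43 = €53,800,177.

€53,800,177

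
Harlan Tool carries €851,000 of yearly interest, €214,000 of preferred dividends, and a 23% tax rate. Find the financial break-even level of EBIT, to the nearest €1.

Grossing the preferred dividend up to pre-tax terms: €214,000 / (1 − 0.23) = €277,922.08.
Financial break-even EBIT = interest + D_p ÷ (1 − t) = €851,000 + €277,922.08 = €1,128,922.08.

€1,128,922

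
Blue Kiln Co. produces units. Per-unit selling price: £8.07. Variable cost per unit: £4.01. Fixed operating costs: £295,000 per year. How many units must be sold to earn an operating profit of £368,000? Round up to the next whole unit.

Unit CM = price − variable cost = £8.07 − £4.01 = £4.06.
Required volume = (fixed costs + target profit) ÷ CM = (£295,000 + £368,000) ÷ £4.06 = 163,300.49, so 163,301 units.

163,301 units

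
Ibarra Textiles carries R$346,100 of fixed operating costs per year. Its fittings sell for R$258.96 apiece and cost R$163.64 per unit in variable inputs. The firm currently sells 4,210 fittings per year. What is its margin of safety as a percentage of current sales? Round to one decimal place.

Contribution margin per unit = R$258.96 − R$163.64 = R$95.32. Break-even units = R$346,100 ÷ R$95.32 = 3,630.93; break-even revenue = 3,630.93 × R$258.96 = R$940,264.96.
Current sales = 4,210 × R$258.96 = R$1,090,221.60.
Margin of safety = (R$1,090,221.60 − R$940,264.96) ÷ R$1,090,221.60 = 13.8%.

13.8%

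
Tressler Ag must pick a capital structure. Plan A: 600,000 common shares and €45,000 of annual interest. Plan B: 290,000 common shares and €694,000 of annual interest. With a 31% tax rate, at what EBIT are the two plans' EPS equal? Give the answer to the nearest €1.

€1,301,129

Set EPS_A = EPS_B: (EBIT − €45,000)(1 − 0.31) ÷ 600,000 = (EBIT − €694,000)(1 − 0.31) ÷ 290,000.
Cancelling (1 − t) and cross-multiplying: 290,000·(EBIT − 45,000) = 600,000·(EBIT − 694,000).
Solving, EBIT = (694,000·600,000 − 45,000·290,000) / (600,000 − 290,000) = 403,350,000,000 / 310,000 = 1,301,129.03.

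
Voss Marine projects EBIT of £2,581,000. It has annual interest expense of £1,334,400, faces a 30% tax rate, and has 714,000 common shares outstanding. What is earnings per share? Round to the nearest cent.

£1.22

Interest = £1,334,400.00, so EBT = £2,581,000 − £1,334,400.00 = £1,246,600.00.
After tax at 30%: net income = £1,246,600.00 × 0.70 = £872,620.00.
Per share: £872,620.00 / 714,000 shares = £1.22.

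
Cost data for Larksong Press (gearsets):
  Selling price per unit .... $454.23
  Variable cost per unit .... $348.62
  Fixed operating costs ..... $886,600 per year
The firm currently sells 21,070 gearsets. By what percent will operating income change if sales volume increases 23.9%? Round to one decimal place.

+39.7%

Contribution at this volume is 21,070 × $105.61 = $2,225,202.70.
Operating income = contribution − fixed costs = $2,225,202.70 − $886,600 = $1,338,602.70.
So DOL = total CM / EBIT = $2,225,202.70 / $1,338,602.70 = 1.6623.
%ΔEBIT = DOL × %ΔSales = 1.6623 × +23.9% = +39.7%.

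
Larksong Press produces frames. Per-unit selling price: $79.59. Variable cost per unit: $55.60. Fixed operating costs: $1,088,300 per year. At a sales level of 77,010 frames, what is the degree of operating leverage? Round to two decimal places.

At 77,010 units, contribution = 77,010 × $23.99 = $1,847,469.90.
Subtracting fixed costs: EBIT = $1,847,469.90 − $1,088,300 = $759,169.90.
Degree of operating leverage = $1,847,469.90 / $759,169.90 = 2.4335.

2.43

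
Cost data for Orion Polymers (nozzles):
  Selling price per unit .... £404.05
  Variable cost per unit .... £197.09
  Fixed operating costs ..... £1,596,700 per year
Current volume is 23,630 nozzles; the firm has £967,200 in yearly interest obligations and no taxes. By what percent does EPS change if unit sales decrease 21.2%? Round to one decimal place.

-44.6%

Total contribution margin = 23,630 × £206.96 = £4,890,464.80.
Subtracting fixed costs: EBIT = £4,890,464.80 − £1,596,700 = £3,293,764.80.
Interest = £967,200.00, so EBIT − I = £2,326,564.80.
DCL = total CM / (EBIT − I) = £4,890,464.80 / £2,326,564.80 = 2.1020.
EPS therefore changes by 2.1020 × (-21.2%) = -44.6%.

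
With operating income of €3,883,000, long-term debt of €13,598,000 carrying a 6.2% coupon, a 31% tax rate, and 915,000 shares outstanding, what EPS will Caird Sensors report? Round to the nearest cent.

Pre-tax income = €3,883,000 − €843,076.00 = €3,039,924.00.
After tax at 31%: net income = €3,039,924.00 × 0.69 = €2,097,547.56.
Per share: €2,097,547.56 / 915,000 shares = €2.29.

€2.29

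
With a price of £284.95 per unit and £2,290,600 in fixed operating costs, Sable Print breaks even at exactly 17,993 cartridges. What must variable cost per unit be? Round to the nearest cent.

At break-even, FC = Q × (P − VC), so P − VC = £2,290,600 ÷ 17,993 = £127.3051.
Hence VC = price − CM = £284.95 − £127.3051 = £157.64.

£157.64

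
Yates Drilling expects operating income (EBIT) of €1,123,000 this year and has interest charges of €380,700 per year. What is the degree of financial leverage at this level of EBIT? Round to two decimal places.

1.51

Annual interest charges come to €380,700.00.
DFL = EBIT ÷ (EBIT − I) = €1,123,000 ÷ (€1,123,000 − €380,700.00) = €1,123,000 ÷ €742,300.00 = 1.5129.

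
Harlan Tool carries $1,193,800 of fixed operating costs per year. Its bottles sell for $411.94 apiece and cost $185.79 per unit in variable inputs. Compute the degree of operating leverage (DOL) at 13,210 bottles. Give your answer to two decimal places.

At 13,210 units, contribution = 13,210 × $226.15 = $2,987,441.50.
EBIT = $2,987,441.50 − $1,193,800 = $1,793,641.50.
DOL = contribution ÷ EBIT = $2,987,441.50 ÷ $1,793,641.50 = 1.6656.

1.67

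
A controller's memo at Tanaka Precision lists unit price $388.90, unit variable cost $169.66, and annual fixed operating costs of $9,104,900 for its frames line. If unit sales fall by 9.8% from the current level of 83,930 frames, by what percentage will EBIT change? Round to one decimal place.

-19.4%

At 83,930 units, contribution = 83,930 × $219.24 = $18,400,813.20.
Subtracting fixed costs: EBIT = $18,400,813.20 − $9,104,900 = $9,295,913.20.
So DOL = total CM / EBIT = $18,400,813.20 / $9,295,913.20 = 1.9795.
So EBIT moves 1.9795 × (-9.8%) = -19.4%.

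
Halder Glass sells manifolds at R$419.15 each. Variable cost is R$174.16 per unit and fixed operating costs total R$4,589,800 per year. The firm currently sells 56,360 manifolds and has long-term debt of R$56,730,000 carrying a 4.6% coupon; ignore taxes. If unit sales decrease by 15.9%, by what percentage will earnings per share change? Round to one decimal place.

-33.2%

Contribution at this volume is 56,360 × R$244.99 = R$13,807,636.40.
Operating income = contribution − fixed costs = R$13,807,636.40 − R$4,589,800 = R$9,217,836.40.
Interest = R$2,609,580.00, so EBIT − I = R$6,608,256.40.
DCL = total CM / (EBIT − I) = R$13,807,636.40 / R$6,608,256.40 = 2.0895.
EPS therefore changes by 2.0895 × (-15.9%) = -33.2%.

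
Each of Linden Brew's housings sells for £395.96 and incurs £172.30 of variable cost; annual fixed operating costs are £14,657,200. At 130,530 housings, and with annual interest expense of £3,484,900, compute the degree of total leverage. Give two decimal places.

2.64

Contribution at this volume is 130,530 × £223.66 = £29,194,339.80.
Subtracting fixed costs: EBIT = £29,194,339.80 − £14,657,200 = £14,537,139.80. Interest = £3,484,900.00, so EBIT − I = £11,052,239.80.
DCL = contribution ÷ (EBIT − I) = £29,194,339.80 ÷ £11,052,239.80 = 2.6415.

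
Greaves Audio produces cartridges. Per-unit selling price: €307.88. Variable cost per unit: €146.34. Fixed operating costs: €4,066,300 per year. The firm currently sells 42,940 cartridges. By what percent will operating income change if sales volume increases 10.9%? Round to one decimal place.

At 42,940 units, contribution = 42,940 × €161.54 = €6,936,527.60.
EBIT = €6,936,527.60 − €4,066,300 = €2,870,227.60.
Degree of operating leverage = €6,936,527.60 / €2,870,227.60 = 2.4167.
So EBIT moves 2.4167 × (+10.9%) = +26.3%.

+26.3%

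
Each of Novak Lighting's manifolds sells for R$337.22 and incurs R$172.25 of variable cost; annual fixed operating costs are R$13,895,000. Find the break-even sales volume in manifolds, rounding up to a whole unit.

84,228 manifolds

Unit CM = price − variable cost = R$337.22 − R$172.25 = R$164.97.
Units to break even: R$13,895,000 ÷ R$164.97 = 84,227.44, rounded up to 84,228.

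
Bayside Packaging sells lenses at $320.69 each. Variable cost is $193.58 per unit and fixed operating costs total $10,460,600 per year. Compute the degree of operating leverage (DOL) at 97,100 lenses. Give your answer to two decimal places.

Contribution at this volume is 97,100 × $127.11 = $12,342,381.00.
Operating income = contribution − fixed costs = $12,342,381.00 − $10,460,600 = $1,881,781.00.
Degree of operating leverage = $12,342,381.00 / $1,881,781.00 = 6.5589.

6.56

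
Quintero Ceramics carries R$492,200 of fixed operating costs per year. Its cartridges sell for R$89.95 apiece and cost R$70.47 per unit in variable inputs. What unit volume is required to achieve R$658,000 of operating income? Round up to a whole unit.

Unit CM = price − variable cost = R$89.95 − R$70.47 = R$19.48.
Need Q such that Q × R$19.48 − R$492,200 = R$658,000, i.e. Q = R$1,150,200 / R$19.48 = 59,045.17 → 59,046.

59,046 cartridges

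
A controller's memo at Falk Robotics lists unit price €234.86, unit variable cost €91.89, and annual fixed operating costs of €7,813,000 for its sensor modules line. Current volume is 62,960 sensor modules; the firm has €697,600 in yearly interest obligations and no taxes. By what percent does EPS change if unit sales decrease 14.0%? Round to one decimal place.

-256.8%

Total contribution margin = 62,960 × €142.97 = €9,001,391.20.
Operating income = contribution − fixed costs = €9,001,391.20 − €7,813,000 = €1,188,391.20.
Interest = €697,600.00, so EBIT − I = €490,791.20.
DCL = total CM / (EBIT − I) = €9,001,391.20 / €490,791.20 = 18.3406.
%ΔEPS = DCL × %ΔSales = 18.3406 × -14.0% = -256.8%.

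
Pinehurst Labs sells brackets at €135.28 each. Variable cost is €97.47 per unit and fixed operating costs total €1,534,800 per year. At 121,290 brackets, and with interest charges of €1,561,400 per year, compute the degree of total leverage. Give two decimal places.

At 121,290 units, contribution = 121,290 × €37.81 = €4,585,974.90.
Subtracting fixed costs: EBIT = €4,585,974.90 − €1,534,800 = €3,051,174.90. Interest = €1,561,400.00.
DOL = €4,585,974.90 ÷ €3,051,174.90 = 1.5030; DFL = €3,051,174.90 ÷ €1,489,774.90 = 2.0481.
Combined leverage = 1.5030 × 2.0481 = 3.0783.

3.08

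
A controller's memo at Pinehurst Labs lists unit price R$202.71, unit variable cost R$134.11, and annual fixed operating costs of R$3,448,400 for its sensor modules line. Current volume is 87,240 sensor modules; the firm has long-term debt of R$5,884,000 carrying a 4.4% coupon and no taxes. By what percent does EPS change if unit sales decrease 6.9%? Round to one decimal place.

At 87,240 units, contribution = 87,240 × R$68.60 = R$5,984,664.00.
EBIT = R$5,984,664.00 − R$3,448,400 = R$2,536,264.00.
Interest = R$258,896.00, so EBIT − I = R$2,277,368.00.
DCL = total CM / (EBIT − I) = R$5,984,664.00 / R$2,277,368.00 = 2.6279.
EPS therefore changes by 2.6279 × (-6.9%) = -18.1%.

-18.1%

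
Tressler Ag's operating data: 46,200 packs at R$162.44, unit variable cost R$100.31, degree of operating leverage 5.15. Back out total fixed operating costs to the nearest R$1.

Contribution at this volume is 46,200 × R$62.13 = R$2,870,406.00.
Since DOL = CM ÷ EBIT, EBIT = R$2,870,406.00 ÷ 5.15 = R$557,360.39.
Fixed costs = CM − EBIT = R$2,870,406.00 − R$557,360.39 = R$2,313,046.

R$2,313,046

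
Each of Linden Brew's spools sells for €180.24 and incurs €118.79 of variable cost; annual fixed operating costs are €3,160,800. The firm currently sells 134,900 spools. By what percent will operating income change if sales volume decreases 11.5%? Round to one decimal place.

Total contribution margin = 134,900 × €61.45 = €8,289,605.00.
EBIT = €8,289,605.00 − €3,160,800 = €5,128,805.00.
So DOL = total CM / EBIT = €8,289,605.00 / €5,128,805.00 = 1.6163.
Operating income changes by 1.6163 × -11.5% = -18.6%.

-18.6%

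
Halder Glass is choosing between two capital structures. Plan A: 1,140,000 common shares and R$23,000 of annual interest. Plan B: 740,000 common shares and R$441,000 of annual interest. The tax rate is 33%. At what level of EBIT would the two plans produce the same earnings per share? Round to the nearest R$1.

R$1,214,300

At indifference, (EBIT − 23,000)(1 − t)/1,140,000 = (EBIT − 441,000)(1 − t)/740,000.
Cancelling (1 − t) and cross-multiplying: 740,000·(EBIT − 23,000) = 1,140,000·(EBIT − 441,000).
EBIT × (1,140,000 − 740,000) = 441,000 × 1,140,000 − 23,000 × 740,000 = 485,720,000,000, so EBIT = 485,720,000,000 ÷ 400,000 = 1,214,300.00.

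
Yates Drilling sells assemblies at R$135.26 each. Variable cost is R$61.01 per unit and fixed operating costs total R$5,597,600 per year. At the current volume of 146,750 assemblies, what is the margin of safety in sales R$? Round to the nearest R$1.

Each unit contributes R$135.26 − R$61.01 = R$74.25. Break-even units = R$5,597,600 ÷ R$74.25 = 75,388.55; break-even revenue = 75,388.55 × R$135.26 = R$10,197,055.57.
Actual sales revenue = 146,750 × R$135.26 = R$19,849,405.00.
Margin of safety = R$19,849,405.00 − R$10,197,055.57 = R$9,652,349.

R$9,652,349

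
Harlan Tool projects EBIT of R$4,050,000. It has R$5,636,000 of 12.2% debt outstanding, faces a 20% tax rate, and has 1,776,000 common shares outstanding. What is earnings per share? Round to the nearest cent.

R$1.51

Interest = R$687,592.00, so EBT = R$4,050,000 − R$687,592.00 = R$3,362,408.00.
After tax at 20%: net income = R$3,362,408.00 × 0.80 = R$2,689,926.40.
EPS = R$2,689,926.40 ÷ 1,776,000 = R$1.51.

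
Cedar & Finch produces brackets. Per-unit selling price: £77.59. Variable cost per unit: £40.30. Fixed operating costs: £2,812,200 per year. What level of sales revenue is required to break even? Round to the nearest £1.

CM per unit = £77.59 − £40.30 = £37.29; CM ratio = £37.29 / £77.59 = 0.4806.
Break-even revenue = fixed costs × price ÷ CM = £2,812,200 × £77.59 ÷ £37.29 = £5,851,397.

£5,851,397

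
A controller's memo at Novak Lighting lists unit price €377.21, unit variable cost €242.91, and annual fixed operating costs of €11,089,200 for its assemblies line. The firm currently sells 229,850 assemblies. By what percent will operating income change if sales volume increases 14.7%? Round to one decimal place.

Contribution at this volume is 229,850 × €134.30 = €30,868,855.00.
Operating income = contribution − fixed costs = €30,868,855.00 − €11,089,200 = €19,779,655.00.
DOL = contribution ÷ EBIT = €30,868,855.00 ÷ €19,779,655.00 = 1.5606.
%ΔEBIT = DOL × %ΔSales = 1.5606 × +14.7% = +22.9%.

+22.9%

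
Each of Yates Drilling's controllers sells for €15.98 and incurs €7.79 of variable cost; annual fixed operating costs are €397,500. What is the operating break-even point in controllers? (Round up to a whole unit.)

Each unit contributes €15.98 − €7.79 = €8.19.
Break-even Q = €397,500 / €8.19 = 48,534.80 → 48,535 controllers.

48,535 controllers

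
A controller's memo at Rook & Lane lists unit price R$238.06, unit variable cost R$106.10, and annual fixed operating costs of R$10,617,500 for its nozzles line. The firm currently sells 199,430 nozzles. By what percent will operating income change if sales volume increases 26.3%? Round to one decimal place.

+44.1%

Total contribution margin = 199,430 × R$131.96 = R$26,316,782.80.
Subtracting fixed costs: EBIT = R$26,316,782.80 − R$10,617,500 = R$15,699,282.80.
Degree of operating leverage = R$26,316,782.80 / R$15,699,282.80 = 1.6763.
Operating income changes by 1.6763 × +26.3% = +44.1%.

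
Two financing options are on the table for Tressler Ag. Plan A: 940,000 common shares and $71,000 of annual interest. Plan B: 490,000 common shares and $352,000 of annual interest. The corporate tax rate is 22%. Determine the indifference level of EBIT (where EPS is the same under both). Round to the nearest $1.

$657,978

Set EPS_A = EPS_B: (EBIT − $71,000)(1 − 0.22) ÷ 940,000 = (EBIT − $352,000)(1 − 0.22) ÷ 490,000.
Cancelling (1 − t) and cross-multiplying: 490,000·(EBIT − 71,000) = 940,000·(EBIT − 352,000).
Solving, EBIT = (352,000·940,000 − 71,000·490,000) / (940,000 − 490,000) = 296,090,000,000 / 450,000 = 657,977.78.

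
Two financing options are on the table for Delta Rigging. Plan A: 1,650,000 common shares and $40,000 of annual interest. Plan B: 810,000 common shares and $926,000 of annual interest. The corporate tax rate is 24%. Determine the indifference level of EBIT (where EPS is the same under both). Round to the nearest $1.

At indifference, (EBIT − 40,000)(1 − t)/1,650,000 = (EBIT − 926,000)(1 − t)/810,000.
Cancelling (1 − t) and cross-multiplying: 810,000·(EBIT − 40,000) = 1,650,000·(EBIT − 926,000).
EBIT × (1,650,000 − 810,000) = 926,000 × 1,650,000 − 40,000 × 810,000 = 1,495,500,000,000, so EBIT = 1,495,500,000,000 ÷ 840,000 = 1,780,357.14.

$1,780,357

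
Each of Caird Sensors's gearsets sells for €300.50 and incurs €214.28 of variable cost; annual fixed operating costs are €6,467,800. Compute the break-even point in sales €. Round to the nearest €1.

€22,542,031

Contribution margin per unit = €300.50 − €214.28 = €86.22, a CM ratio of €86.22 ÷ €300.50 = 0.2869.
Break-even sales = FC ÷ CM ratio = €6,467,800 × €300.50 / €86.22 = €22,542,031.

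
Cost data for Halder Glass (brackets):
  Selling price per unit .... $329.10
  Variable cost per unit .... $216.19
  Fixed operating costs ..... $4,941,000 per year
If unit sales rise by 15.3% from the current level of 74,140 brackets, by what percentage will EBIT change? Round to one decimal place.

+37.3%

Contribution at this volume is 74,140 × $112.91 = $8,371,147.40.
EBIT = $8,371,147.40 − $4,941,000 = $3,430,147.40.
DOL = contribution ÷ EBIT = $8,371,147.40 ÷ $3,430,147.40 = 2.4405.
Operating income changes by 2.4405 × +15.3% = +37.3%.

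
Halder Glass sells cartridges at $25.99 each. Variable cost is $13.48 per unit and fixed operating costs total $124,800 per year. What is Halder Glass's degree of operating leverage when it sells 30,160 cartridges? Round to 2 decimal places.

Total contribution margin = 30,160 × $12.51 = $377,301.60.
Operating income = contribution − fixed costs = $377,301.60 − $124,800 = $252,501.60.
DOL = contribution ÷ EBIT = $377,301.60 ÷ $252,501.60 = 1.4943.

1.49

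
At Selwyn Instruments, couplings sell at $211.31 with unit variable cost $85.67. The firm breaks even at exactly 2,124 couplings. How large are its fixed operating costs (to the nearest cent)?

Each unit contributes $211.31 − $85.67 = $125.64.
Fixed costs = break-even units × CM = 2,124 × $125.64 = $266,859.36.

$266,859.36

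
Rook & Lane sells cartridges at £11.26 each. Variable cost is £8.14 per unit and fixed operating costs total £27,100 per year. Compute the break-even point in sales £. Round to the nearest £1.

£97,803

Contribution margin per unit = £11.26 − £8.14 = £3.12, a CM ratio of £3.12 ÷ £11.26 = 0.2771.
Break-even revenue = fixed costs × price ÷ CM = £27,100 × £11.26 ÷ £3.12 = £97,803.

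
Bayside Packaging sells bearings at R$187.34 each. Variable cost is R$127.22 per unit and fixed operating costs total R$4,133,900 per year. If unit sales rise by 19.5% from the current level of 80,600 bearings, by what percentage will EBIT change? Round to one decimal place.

+132.8%

Total contribution margin = 80,600 × R$60.12 = R$4,845,672.00.
Subtracting fixed costs: EBIT = R$4,845,672.00 − R$4,133,900 = R$711,772.00.
So DOL = total CM / EBIT = R$4,845,672.00 / R$711,772.00 = 6.8079.
%ΔEBIT = DOL × %ΔSales = 6.8079 × +19.5% = +132.8%.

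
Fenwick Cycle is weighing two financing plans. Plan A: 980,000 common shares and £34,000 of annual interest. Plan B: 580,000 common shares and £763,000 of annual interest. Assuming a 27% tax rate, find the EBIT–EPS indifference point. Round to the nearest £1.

£1,820,050

Set EPS_A = EPS_B: (EBIT − £34,000)(1 − 0.27) ÷ 980,000 = (EBIT − £763,000)(1 − 0.27) ÷ 580,000.
Cancelling (1 − t) and cross-multiplying: 580,000·(EBIT − 34,000) = 980,000·(EBIT − 763,000).
Solving, EBIT = (763,000·980,000 − 34,000·580,000) / (980,000 − 580,000) = 728,020,000,000 / 400,000 = 1,820,050.00.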